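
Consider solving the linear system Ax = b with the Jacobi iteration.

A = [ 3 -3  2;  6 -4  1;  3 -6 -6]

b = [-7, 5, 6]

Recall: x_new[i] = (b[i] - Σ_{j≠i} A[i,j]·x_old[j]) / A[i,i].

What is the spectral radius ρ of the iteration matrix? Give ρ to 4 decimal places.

Split A = D + L + U, D = diag(3, -4, -6).
Jacobi T = -D⁻¹(L+U): T[1,2] = -(1)/(-4) = +0.2500; T[1,1] = 0.
  T[0,:] = [+0.0000 +1.0000 -0.6667]
  T[1,:] = [+1.5000 +0.0000 +0.2500]
  T[2,:] = [+0.5000 -1.0000 +0.0000]
|eigenvalues of T|: 1.3281, 0.9204, 0.9204.
ρ(T) = max|λ| = 1.3281; 1.3281 > 1 ⇒ diverges.

1.3281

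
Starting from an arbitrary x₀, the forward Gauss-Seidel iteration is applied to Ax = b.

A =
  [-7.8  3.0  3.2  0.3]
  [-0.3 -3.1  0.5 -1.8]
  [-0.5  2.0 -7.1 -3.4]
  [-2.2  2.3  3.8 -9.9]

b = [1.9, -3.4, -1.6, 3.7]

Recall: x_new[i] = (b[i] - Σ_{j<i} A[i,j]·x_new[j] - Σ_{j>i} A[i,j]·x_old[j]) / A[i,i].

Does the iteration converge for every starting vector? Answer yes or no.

Let D = diag(-7.8, -3.1, -7.1, -9.9); L, U the strict triangles.
GS T = -(D+L)⁻¹U: row 0 first, T[0,1] = -(3)/(-7.8) = +0.3846; later rows by forward substitution.
  T[0,:] = [+0.0000 +0.3846 +0.4103 +0.0385]
  T[1,:] = [+0.0000 -0.0372 +0.1216 -0.5844]
  T[2,:] = [+0.0000 -0.0376 +0.0054 -0.6462]
  T[3,:] = [+0.0000 -0.1085 -0.0609 -0.3923]
moduli |λ_i(T)| = 0.5571, 0.1940, 0.0611, 0.0000.
ρ = 0.5571; 0.5571 < 1 ⇒ converges.

yes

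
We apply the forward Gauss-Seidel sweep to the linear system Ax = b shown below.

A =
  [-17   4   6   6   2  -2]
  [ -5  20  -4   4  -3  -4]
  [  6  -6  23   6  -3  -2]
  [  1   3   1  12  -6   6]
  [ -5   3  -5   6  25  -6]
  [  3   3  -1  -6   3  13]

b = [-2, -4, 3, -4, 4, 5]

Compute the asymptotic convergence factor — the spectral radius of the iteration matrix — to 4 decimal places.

Diagonal D = diag(-17, 20, 23, 12, 25, 13); L, U strict lower/upper.
GS T = -(D+L)⁻¹U: row 0 first, T[0,4] = -(2)/(-17) = +0.1176; later rows by forward substitution.
  T[0,:] = [+0.0000 +0.2353 +0.3529 +0.3529 +0.1176 -0.1176]
  T[1,:] = [+0.0000 +0.0588 +0.2882 -0.1118 +0.1794 +0.1706]
  T[2,:] = [+0.0000 -0.0460 -0.0169 -0.3821 +0.1465 +0.1621]
  T[3,:] = [+0.0000 -0.0305 -0.1001 +0.0304 +0.4331 -0.5464]
  T[4,:] = [+0.0000 +0.0381 +0.0566 +0.0003 -0.0726 +0.3596]
  T[5,:] = [+0.0000 -0.0943 -0.2085 -0.0711 +0.1594 -0.3349]
|roots of det(T-λI)|: 0.6598, 0.3225, 0.3225, 0.1245, 0.0398, 0.0000.
spectral radius ρ = 0.6598; 0.6598 < 1: convergent.

0.6598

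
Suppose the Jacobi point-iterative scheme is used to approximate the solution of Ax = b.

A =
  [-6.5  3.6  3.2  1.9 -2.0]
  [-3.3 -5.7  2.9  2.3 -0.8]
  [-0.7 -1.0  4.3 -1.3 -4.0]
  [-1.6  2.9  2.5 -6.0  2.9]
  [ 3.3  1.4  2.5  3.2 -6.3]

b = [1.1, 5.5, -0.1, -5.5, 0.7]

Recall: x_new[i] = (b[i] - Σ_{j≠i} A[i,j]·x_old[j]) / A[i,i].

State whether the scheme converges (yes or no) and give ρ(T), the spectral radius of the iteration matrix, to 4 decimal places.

Split A = D + L + U, D = diag(-6.5, -5.7, 4.3, -6, -6.3).
Jacobi: T = -D⁻¹(L+U), T[4,2] = -(2.5)/(-6.3) = +0.3968; T[4,4] = 0.
  T[0,:] = [+0.0000 +0.5538 +0.4923 +0.2923 -0.3077]
  T[1,:] = [-0.5789 +0.0000 +0.5088 +0.4035 -0.1404]
  T[2,:] = [+0.1628 +0.2326 +0.0000 +0.3023 +0.9302]
  T[3,:] = [-0.2667 +0.4833 +0.4167 +0.0000 +0.4833]
  T[4,:] = [+0.5238 +0.2222 +0.3968 +0.5079 +0.0000]
|λ(T)| sorted: 1.2122, 0.7026, 0.7026, 0.6781, 0.2393.
spectral radius ρ = 1.2122; 1.2122 > 1 ⇒ diverges.

no, ρ = 1.2122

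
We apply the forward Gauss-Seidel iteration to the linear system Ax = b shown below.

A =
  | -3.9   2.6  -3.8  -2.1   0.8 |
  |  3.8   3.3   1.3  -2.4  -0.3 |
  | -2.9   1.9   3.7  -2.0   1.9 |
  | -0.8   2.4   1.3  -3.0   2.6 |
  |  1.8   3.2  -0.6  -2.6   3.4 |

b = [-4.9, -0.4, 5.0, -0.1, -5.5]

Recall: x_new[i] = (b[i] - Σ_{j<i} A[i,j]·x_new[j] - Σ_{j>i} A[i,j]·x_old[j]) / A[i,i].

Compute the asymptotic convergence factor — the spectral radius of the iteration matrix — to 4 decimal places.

Split A = D + L + U, D = diag(-3.9, 3.3, 3.7, -3, 3.4).
GS T = -(D+L)⁻¹U: row 0 first, T[0,1] = -(2.6)/(-3.9) = +0.6667; later rows by forward substitution.
  T[0,:] = [+0.0000  +0.6667  -0.9744  -0.5385  +0.2051]
  T[1,:] = [+0.0000  -0.7677  +0.7280  +1.3473  -0.1453]
  T[2,:] = [+0.0000  +0.9167  -1.1376  -0.5734  -0.2781]
  T[3,:] = [+0.0000  -0.3947  +0.3493  +0.9730  +0.5752]
  T[4,:] = [+0.0000  +0.2296  -0.1030  -0.3401  +0.4189]
|roots of det(T-λI)|: 1.5048, 0.4890, 0.4890, 0.1810, 0.0000.
ρ = 1.5048; 1.5048 > 1 ⇒ diverges.

1.5048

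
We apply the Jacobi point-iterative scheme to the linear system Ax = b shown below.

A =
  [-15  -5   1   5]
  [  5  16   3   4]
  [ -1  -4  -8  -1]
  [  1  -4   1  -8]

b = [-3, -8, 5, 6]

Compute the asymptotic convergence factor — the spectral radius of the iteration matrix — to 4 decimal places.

0.6582

Let D = diag(-15, 16, -8, -8); L, U the strict triangles.
Jacobi: T = -D⁻¹(L+U), T[2,3] = -(-1)/(-8) = -0.1250; T[2,2] = 0.
  T[0,:] = [+0.0000, -0.3333, +0.0667, +0.3333]
  T[1,:] = [-0.3125, +0.0000, -0.1875, -0.2500]
  T[2,:] = [-0.1250, -0.5000, +0.0000, -0.1250]
  T[3,:] = [+0.1250, -0.5000, +0.1250, +0.0000]
|λ(T)| sorted: 0.6582, 0.4368, 0.2385, 0.0171.
spectral radius ρ = 0.6582; 0.6582 < 1: convergent.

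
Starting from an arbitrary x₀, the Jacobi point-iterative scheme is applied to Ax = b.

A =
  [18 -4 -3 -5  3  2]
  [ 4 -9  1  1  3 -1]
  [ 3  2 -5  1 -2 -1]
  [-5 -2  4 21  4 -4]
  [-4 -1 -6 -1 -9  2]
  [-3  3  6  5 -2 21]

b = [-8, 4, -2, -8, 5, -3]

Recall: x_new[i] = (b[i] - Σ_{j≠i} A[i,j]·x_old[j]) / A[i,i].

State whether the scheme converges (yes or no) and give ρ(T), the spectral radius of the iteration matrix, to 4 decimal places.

yes, ρ = 0.8573

Write A = D+L+U with D = diag(18, -9, -5, 21, -9, 21).
T_J = -D⁻¹(L+U): T[3,1] = -(-2)/(21) = +0.0952; T[3,3] = 0.
  T[0,:] = [+0.0000  +0.2222  +0.1667  +0.2778  -0.1667  -0.1111]
  T[1,:] = [+0.4444  +0.0000  +0.1111  +0.1111  +0.3333  -0.1111]
  T[2,:] = [+0.6000  +0.4000  +0.0000  +0.2000  -0.4000  -0.2000]
  T[3,:] = [+0.2381  +0.0952  -0.1905  +0.0000  -0.1905  +0.1905]
  T[4,:] = [-0.4444  -0.1111  -0.6667  -0.1111  +0.0000  +0.2222]
  T[5,:] = [+0.1429  -0.1429  -0.2857  -0.2381  +0.0952  +0.0000]
moduli |λ_i(T)| = 0.8573, 0.6165, 0.2562, 0.2562, 0.2117, 0.0462.
ρ(T) = max|λ| = 0.8573; 0.8573 < 1, so it converges for any x₀.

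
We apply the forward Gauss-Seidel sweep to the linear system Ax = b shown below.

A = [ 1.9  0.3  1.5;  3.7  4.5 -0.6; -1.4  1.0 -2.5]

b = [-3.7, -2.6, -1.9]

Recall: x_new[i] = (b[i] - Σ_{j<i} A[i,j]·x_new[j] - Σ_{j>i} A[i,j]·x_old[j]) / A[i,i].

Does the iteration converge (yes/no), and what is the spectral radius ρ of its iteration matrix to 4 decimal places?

Let D = diag(1.9, 4.5, -2.5); L, U the strict triangles.
GS T = -(D+L)⁻¹U: row 0 first, T[0,2] = -(1.5)/(1.9) = -0.7895; later rows by forward substitution.
  T[0,:] = [+0.0000 -0.1579 -0.7895]
  T[1,:] = [+0.0000 +0.1298 +0.7825]
  T[2,:] = [+0.0000 +0.1404 +0.7551]
|roots of det(T-λI)|: 0.8980, 0.0131, 0.0000.
ρ(T) = max|λ| = 0.8980; 0.8980 < 1: convergent.

yes, ρ = 0.8980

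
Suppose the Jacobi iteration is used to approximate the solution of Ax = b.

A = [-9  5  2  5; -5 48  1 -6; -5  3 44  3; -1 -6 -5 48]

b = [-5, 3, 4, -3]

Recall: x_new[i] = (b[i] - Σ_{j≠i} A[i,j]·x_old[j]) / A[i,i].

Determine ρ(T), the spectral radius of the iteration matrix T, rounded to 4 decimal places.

Diagonal D = diag(-9, 48, 44, 48); L, U strict lower/upper.
Jacobi: T = -D⁻¹(L+U), T[1,3] = -(-6)/(48) = +0.1250; T[1,1] = 0.
  T[0,:] = [+0.0000 +0.5556 +0.2222 +0.5556]
  T[1,:] = [+0.1042 +0.0000 -0.0208 +0.1250]
  T[2,:] = [+0.1136 -0.0682 +0.0000 -0.0682]
  T[3,:] = [+0.0208 +0.1250 +0.1042 +0.0000]
eigenvalue magnitudes: 0.3683, 0.2409, 0.1250, 0.0024.
ρ(T) = max|λ| = 0.3683; 0.3683 < 1 ⇒ converges.

0.3683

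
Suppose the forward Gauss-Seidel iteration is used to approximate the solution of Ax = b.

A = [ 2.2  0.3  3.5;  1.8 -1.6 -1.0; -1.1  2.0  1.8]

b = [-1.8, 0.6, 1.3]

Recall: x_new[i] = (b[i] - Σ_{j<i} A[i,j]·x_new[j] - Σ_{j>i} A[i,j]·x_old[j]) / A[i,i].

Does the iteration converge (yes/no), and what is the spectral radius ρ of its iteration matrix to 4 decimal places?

no, ρ = 1.5902

Let D = diag(2.2, -1.6, 1.8); L, U the strict triangles.
T_GS = -(D+L)⁻¹U: row 0 first, T[0,1] = -(0.3)/(2.2) = -0.1364; later rows by forward substitution.
  T[0,:] = [+0.0000  -0.1364  -1.5909]
  T[1,:] = [+0.0000  -0.1534  -2.4148]
  T[2,:] = [+0.0000  +0.0871  +1.7109]
moduli |λ_i(T)| = 1.5902, 0.0328, 0.0000.
ρ = 1.5902; 1.5902 > 1, so it fails to converge.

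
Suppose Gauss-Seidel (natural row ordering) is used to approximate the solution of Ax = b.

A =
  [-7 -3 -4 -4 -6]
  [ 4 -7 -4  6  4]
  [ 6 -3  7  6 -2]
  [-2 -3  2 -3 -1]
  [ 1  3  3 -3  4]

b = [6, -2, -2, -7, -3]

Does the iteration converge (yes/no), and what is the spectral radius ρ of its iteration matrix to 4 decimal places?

no, ρ = 1.4359

Write A = D+L+U with D = diag(-7, -7, 7, -3, 4).
T_GS = -(D+L)⁻¹U: row 0 first, T[0,1] = -(-3)/(-7) = -0.4286; later rows by forward substitution.
  T[0,:] = [+0.0000  -0.4286  -0.5714  -0.5714  -0.8571]
  T[1,:] = [+0.0000  -0.2449  -0.8980  +0.5306  +0.0816]
  T[2,:] = [+0.0000  +0.2624  +0.1050  -0.1399  +1.0554]
  T[3,:] = [+0.0000  +0.7055  +1.3489  -0.2430  +0.8601]
  T[4,:] = [+0.0000  +0.6232  +1.7493  -0.3324  +0.0066]
eigenvalue magnitudes: 1.4359, 1.0805, 0.1171, 0.0962, 0.0000.
ρ(T) = max|λ| = 1.4359; 1.4359 > 1: divergent.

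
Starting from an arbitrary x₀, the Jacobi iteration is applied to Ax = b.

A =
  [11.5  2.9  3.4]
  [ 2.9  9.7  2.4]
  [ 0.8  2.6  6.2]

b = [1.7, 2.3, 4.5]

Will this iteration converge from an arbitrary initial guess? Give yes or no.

yes

Diagonal D = diag(11.5, 9.7, 6.2); L, U strict lower/upper.
Jacobi T = -D⁻¹(L+U): T[2,1] = -(2.6)/(6.2) = -0.4194; T[2,2] = 0.
  T[0,:] = [+0.0000 -0.2522 -0.2957]
  T[1,:] = [-0.2990 +0.0000 -0.2474]
  T[2,:] = [-0.1290 -0.4194 +0.0000]
eigenvalue magnitudes: 0.5475, 0.2871, 0.2871.
ρ(T) = max|λ| = 0.5475; 0.5475 < 1 ⇒ converges.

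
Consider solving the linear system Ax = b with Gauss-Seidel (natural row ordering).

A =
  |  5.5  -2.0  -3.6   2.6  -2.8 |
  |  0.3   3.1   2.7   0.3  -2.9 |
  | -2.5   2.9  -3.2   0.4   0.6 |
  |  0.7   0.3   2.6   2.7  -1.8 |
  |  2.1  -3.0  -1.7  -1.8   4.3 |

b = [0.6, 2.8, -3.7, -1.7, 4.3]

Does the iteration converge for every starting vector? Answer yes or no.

no

Diagonal D = diag(5.5, 3.1, -3.2, 2.7, 4.3); L, U strict lower/upper.
T_GS = -(D+L)⁻¹U: row 0 first, T[0,1] = -(-2)/(5.5) = +0.3636; later rows by forward substitution.
  T[0,:] = [+0.0000 +0.3636 +0.6545 -0.4727 +0.5091]
  T[1,:] = [+0.0000 -0.0352 -0.9343 -0.0510 +0.8862]
  T[2,:] = [+0.0000 -0.3160 -1.3581 +0.4481 +0.5929]
  T[3,:] = [+0.0000 +0.2139 +1.2419 -0.3033 -0.1347]
  T[4,:] = [+0.0000 -0.2375 -0.9886 +0.2455 +0.5477]
|roots of det(T-λI)|: 1.5058, 0.2259, 0.1947, 0.1947, 0.0000.
spectral radius ρ = 1.5058; 1.5058 > 1, so it fails to converge.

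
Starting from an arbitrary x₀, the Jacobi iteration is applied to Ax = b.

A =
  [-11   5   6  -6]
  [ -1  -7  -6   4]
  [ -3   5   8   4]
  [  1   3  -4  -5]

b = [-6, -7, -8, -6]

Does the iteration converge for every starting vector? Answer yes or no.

no

Let D = diag(-11, -7, 8, -5); L, U the strict triangles.
T_J = -D⁻¹(L+U): T[3,2] = -(-4)/(-5) = -0.8000; T[3,3] = 0.
  T[0,:] = [+0.0000, +0.4545, +0.5455, -0.5455]
  T[1,:] = [-0.1429, +0.0000, -0.8571, +0.5714]
  T[2,:] = [+0.3750, -0.6250, +0.0000, -0.5000]
  T[3,:] = [+0.2000, +0.6000, -0.8000, +0.0000]
moduli |λ_i(T)| = 1.3587, 0.8148, 0.3064, 0.3064.
spectral radius ρ = 1.3587; 1.3587 > 1, so it fails to converge.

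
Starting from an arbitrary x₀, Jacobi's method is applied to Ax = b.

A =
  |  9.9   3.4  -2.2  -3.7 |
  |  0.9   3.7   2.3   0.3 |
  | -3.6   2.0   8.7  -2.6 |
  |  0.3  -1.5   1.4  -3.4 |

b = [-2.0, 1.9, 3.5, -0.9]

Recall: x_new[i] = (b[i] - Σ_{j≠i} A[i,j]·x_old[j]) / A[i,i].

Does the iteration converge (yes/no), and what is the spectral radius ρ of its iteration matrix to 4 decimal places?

yes, ρ = 0.9424

Let D = diag(9.9, 3.7, 8.7, -3.4); L, U the strict triangles.
Jacobi T = -D⁻¹(L+U): T[1,3] = -(0.3)/(3.7) = -0.0811; T[1,1] = 0.
  T[0,:] = [+0.0000 -0.3434 +0.2222 +0.3737]
  T[1,:] = [-0.2432 +0.0000 -0.6216 -0.0811]
  T[2,:] = [+0.4138 -0.2299 +0.0000 +0.2989]
  T[3,:] = [+0.0882 -0.4412 +0.4118 +0.0000]
eigenvalue magnitudes: 0.9424, 0.4398, 0.4398, 0.2777.
ρ(T) = max|λ| = 0.9424; 0.9424 < 1 ⇒ converges.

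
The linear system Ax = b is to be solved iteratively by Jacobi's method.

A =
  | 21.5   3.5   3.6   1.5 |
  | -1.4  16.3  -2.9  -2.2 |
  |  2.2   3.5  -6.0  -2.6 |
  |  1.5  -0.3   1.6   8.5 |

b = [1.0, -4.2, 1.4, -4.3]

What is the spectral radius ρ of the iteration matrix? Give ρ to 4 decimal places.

Split A = D + L + U, D = diag(21.5, 16.3, -6, 8.5).
Jacobi T = -D⁻¹(L+U): T[2,1] = -(3.5)/(-6) = +0.5833; T[2,2] = 0.
  T[0,:] = [+0.0000 -0.1628 -0.1674 -0.0698]
  T[1,:] = [+0.0859 +0.0000 +0.1779 +0.1350]
  T[2,:] = [+0.3667 +0.5833 +0.0000 -0.4333]
  T[3,:] = [-0.1765 +0.0353 -0.1882 +0.0000]
|roots of det(T-λI)|: 0.4738, 0.2567, 0.2567, 0.0801.
ρ = 0.4738; 0.4738 < 1 ⇒ converges.

0.4738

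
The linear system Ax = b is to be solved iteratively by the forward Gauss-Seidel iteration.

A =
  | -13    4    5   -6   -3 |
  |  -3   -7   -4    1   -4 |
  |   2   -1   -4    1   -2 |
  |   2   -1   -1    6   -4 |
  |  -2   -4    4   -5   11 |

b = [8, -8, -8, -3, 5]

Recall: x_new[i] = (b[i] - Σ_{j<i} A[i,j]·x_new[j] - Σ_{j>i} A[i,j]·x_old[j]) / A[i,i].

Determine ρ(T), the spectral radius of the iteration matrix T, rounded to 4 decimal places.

0.7831

Split A = D + L + U, D = diag(-13, -7, -4, 6, 11).
Gauss-Seidel: T = -(D+L)⁻¹U, row 0 first, T[0,1] = -(4)/(-13) = +0.3077; later rows by forward substitution.
  T[0,:] = [+0.0000, +0.3077, +0.3846, -0.4615, -0.2308]
  T[1,:] = [+0.0000, -0.1319, -0.7363, +0.3407, -0.4725]
  T[2,:] = [+0.0000, +0.1868, +0.3764, -0.0659, -0.4973]
  T[3,:] = [+0.0000, -0.0934, -0.1882, +0.1996, +0.5820]
  T[4,:] = [+0.0000, -0.1024, -0.4202, +0.1547, +0.2316]
eigenvalue magnitudes: 0.7831, 0.2026, 0.2026, 0.1657, 0.0000.
spectral radius ρ = 0.7831; 0.7831 < 1 ⇒ converges.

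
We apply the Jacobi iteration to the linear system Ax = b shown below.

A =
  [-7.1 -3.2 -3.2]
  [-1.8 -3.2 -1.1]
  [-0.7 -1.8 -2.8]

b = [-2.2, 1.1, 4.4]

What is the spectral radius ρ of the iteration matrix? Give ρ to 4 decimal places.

Let D = diag(-7.1, -3.2, -2.8); L, U the strict triangles.
Jacobi T = -D⁻¹(L+U): T[1,0] = -(-1.8)/(-3.2) = -0.5625; T[1,1] = 0.
  T[0,:] = [+0.0000 -0.4507 -0.4507]
  T[1,:] = [-0.5625 +0.0000 -0.3438]
  T[2,:] = [-0.2500 -0.6429 +0.0000]
|roots of det(T-λI)|: 0.9006, 0.4732, 0.4732.
ρ(T) = max|λ| = 0.9006; 0.9006 < 1 ⇒ converges.

0.9006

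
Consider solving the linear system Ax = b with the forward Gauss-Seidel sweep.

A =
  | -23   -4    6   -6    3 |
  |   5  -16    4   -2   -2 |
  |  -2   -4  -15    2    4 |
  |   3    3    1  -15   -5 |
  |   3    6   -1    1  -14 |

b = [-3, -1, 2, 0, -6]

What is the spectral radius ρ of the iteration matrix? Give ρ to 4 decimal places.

0.5710

Diagonal D = diag(-23, -16, -15, -15, -14); L, U strict lower/upper.
T_GS = -(D+L)⁻¹U: row 0 first, T[0,2] = -(6)/(-23) = +0.2609; later rows by forward substitution.
  T[0,:] = [+0.0000  -0.1739  +0.2609  -0.2609  +0.1304]
  T[1,:] = [+0.0000  -0.0543  +0.3315  -0.2065  -0.0842]
  T[2,:] = [+0.0000  +0.0377  -0.1232  +0.2232  +0.2717]
  T[3,:] = [+0.0000  -0.0431  +0.1103  -0.0786  -0.3060]
  T[4,:] = [+0.0000  -0.0663  +0.2147  -0.1660  -0.0494]
eigenvalue magnitudes: 0.5710, 0.1058, 0.1058, 0.0648, 0.0000.
spectral radius ρ = 0.5710; 0.5710 < 1: convergent.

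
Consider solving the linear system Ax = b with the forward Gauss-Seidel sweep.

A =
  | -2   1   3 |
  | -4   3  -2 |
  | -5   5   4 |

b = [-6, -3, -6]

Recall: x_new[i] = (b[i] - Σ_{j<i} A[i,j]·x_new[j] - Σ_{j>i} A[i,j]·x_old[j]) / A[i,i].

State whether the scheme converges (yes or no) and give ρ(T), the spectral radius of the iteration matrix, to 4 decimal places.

no, ρ = 1.1530

Diagonal D = diag(-2, 3, 4); L, U strict lower/upper.
GS T = -(D+L)⁻¹U: row 0 first, T[0,1] = -(1)/(-2) = +0.5000; later rows by forward substitution.
  T[0,:] = [+0.0000 +0.5000 +1.5000]
  T[1,:] = [+0.0000 +0.6667 +2.6667]
  T[2,:] = [+0.0000 -0.2083 -1.4583]
|eigenvalues of T|: 1.1530, 0.3614, 0.0000.
ρ = 1.1530; 1.1530 > 1: divergent.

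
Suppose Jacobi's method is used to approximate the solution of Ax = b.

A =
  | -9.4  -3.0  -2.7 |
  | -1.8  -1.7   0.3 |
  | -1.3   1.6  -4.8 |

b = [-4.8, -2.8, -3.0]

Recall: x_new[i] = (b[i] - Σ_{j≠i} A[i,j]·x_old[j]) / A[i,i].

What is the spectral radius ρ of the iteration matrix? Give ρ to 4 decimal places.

A = D + L + U where D = diag(-9.4, -1.7, -4.8).
Jacobi T = -D⁻¹(L+U): T[2,0] = -(-1.3)/(-4.8) = -0.2708; T[2,2] = 0.
  T[0,:] = [+0.0000 -0.3191 -0.2872]
  T[1,:] = [-1.0588 +0.0000 +0.1765]
  T[2,:] = [-0.2708 +0.3333 +0.0000]
|λ(T)| sorted: 0.7889, 0.4825, 0.3064.
spectral radius ρ = 0.7889; 0.7889 < 1 ⇒ converges.

0.7889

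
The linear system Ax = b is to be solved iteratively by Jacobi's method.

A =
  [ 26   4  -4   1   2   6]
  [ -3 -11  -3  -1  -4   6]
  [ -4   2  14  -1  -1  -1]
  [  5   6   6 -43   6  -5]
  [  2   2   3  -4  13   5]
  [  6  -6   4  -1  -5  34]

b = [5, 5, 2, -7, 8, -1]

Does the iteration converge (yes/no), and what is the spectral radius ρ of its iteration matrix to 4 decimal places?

Diagonal D = diag(26, -11, 14, -43, 13, 34); L, U strict lower/upper.
Jacobi T = -D⁻¹(L+U): T[1,2] = -(-3)/(-11) = -0.2727; T[1,1] = 0.
  T[0,:] = [+0.0000, -0.1538, +0.1538, -0.0385, -0.0769, -0.2308]
  T[1,:] = [-0.2727, +0.0000, -0.2727, -0.0909, -0.3636, +0.5455]
  T[2,:] = [+0.2857, -0.1429, +0.0000, +0.0714, +0.0714, +0.0714]
  T[3,:] = [+0.1163, +0.1395, +0.1395, +0.0000, +0.1395, -0.1163]
  T[4,:] = [-0.1538, -0.1538, -0.2308, +0.3077, +0.0000, -0.3846]
  T[5,:] = [-0.1765, +0.1765, -0.1176, +0.0294, +0.1471, +0.0000]
|roots of det(T-λI)|: 0.6135, 0.4837, 0.2080, 0.2080, 0.1873, 0.0141.
ρ(T) = max|λ| = 0.6135; 0.6135 < 1 ⇒ converges.

yes, ρ = 0.6135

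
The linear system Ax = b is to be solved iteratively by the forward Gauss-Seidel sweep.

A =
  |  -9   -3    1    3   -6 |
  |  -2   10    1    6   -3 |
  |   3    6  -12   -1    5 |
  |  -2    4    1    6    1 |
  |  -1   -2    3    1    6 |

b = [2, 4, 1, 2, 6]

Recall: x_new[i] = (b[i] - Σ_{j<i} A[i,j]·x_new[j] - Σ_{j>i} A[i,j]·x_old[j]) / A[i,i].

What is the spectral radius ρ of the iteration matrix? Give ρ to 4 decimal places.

0.5656

Let D = diag(-9, 10, -12, 6, 6); L, U the strict triangles.
GS T = -(D+L)⁻¹U: row 0 first, T[0,2] = -(1)/(-9) = +0.1111; later rows by forward substitution.
  T[0,:] = [+0.0000  -0.3333  +0.1111  +0.3333  -0.6667]
  T[1,:] = [+0.0000  -0.0667  -0.0778  -0.5333  +0.1667]
  T[2,:] = [+0.0000  -0.1167  -0.0111  -0.2667  +0.3333]
  T[3,:] = [+0.0000  -0.0472  +0.0907  +0.5111  -0.5556]
  T[4,:] = [+0.0000  -0.0116  -0.0170  -0.0741  -0.1296]
|λ(T)| sorted: 0.5656, 0.2228, 0.0247, 0.0247, 0.0000.
ρ = 0.5656; 0.5656 < 1, so it converges for any x₀.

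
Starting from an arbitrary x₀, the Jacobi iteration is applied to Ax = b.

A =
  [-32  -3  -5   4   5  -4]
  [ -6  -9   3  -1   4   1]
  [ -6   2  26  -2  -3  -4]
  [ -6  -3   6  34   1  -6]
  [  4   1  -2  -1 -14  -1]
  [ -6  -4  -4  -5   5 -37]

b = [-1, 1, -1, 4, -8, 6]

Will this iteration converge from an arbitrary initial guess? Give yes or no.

A = D + L + U where D = diag(-32, -9, 26, 34, -14, -37).
T_J = -D⁻¹(L+U): T[5,3] = -(-5)/(-37) = -0.1351; T[5,5] = 0.
  T[0,:] = [+0.0000 -0.0938 -0.1562 +0.1250 +0.1562 -0.1250]
  T[1,:] = [-0.6667 +0.0000 +0.3333 -0.1111 +0.4444 +0.1111]
  T[2,:] = [+0.2308 -0.0769 +0.0000 +0.0769 +0.1154 +0.1538]
  T[3,:] = [+0.1765 +0.0882 -0.1765 +0.0000 -0.0294 +0.1765]
  T[4,:] = [+0.2857 +0.0714 -0.1429 -0.0714 +0.0000 -0.0714]
  T[5,:] = [-0.1622 -0.1081 -0.1081 -0.1351 +0.1351 +0.0000]
moduli |λ_i(T)| = 0.5014, 0.2867, 0.2867, 0.2840, 0.2840, 0.1860.
spectral radius ρ = 0.5014; 0.5014 < 1, so it converges for any x₀.

yes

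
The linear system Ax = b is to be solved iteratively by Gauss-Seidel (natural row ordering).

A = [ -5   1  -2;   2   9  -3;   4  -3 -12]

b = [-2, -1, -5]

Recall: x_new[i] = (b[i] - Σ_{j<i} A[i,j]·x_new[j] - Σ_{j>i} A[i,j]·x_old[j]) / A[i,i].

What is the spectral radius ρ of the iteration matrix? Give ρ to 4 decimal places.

Write A = D+L+U with D = diag(-5, 9, -12).
Gauss-Seidel: T = -(D+L)⁻¹U, row 0 first, T[0,2] = -(-2)/(-5) = -0.4000; later rows by forward substitution.
  T[0,:] = [+0.0000 +0.2000 -0.4000]
  T[1,:] = [+0.0000 -0.0444 +0.4222]
  T[2,:] = [+0.0000 +0.0778 -0.2389]
moduli |λ_i(T)| = 0.3473, 0.0640, 0.0000.
spectral radius ρ = 0.3473; 0.3473 < 1 ⇒ converges.

0.3473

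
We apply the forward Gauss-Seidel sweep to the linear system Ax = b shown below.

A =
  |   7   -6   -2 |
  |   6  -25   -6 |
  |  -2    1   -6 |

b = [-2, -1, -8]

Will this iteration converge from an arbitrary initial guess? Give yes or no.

Diagonal D = diag(7, -25, -6); L, U strict lower/upper.
T_GS = -(D+L)⁻¹U: row 0 first, T[0,1] = -(-6)/(7) = +0.8571; later rows by forward substitution.
  T[0,:] = [+0.0000, +0.8571, +0.2857]
  T[1,:] = [+0.0000, +0.2057, -0.1714]
  T[2,:] = [+0.0000, -0.2514, -0.1238]
|eigenvalues of T|: 0.3060, 0.2241, 0.0000.
ρ(T) = max|λ| = 0.3060; 0.3060 < 1, so it converges for any x₀.

yes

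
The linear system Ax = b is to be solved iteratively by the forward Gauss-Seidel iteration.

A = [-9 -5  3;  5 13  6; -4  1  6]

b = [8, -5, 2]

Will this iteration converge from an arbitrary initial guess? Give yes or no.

Write A = D+L+U with D = diag(-9, 13, 6).
Gauss-Seidel: T = -(D+L)⁻¹U, row 0 first, T[0,2] = -(3)/(-9) = +0.3333; later rows by forward substitution.
  T[0,:] = [+0.0000  -0.5556  +0.3333]
  T[1,:] = [+0.0000  +0.2137  -0.5897]
  T[2,:] = [+0.0000  -0.4060  +0.3205]
|roots of det(T-λI)|: 0.7593, 0.2251, 0.0000.
spectral radius ρ = 0.7593; 0.7593 < 1: convergent.

yes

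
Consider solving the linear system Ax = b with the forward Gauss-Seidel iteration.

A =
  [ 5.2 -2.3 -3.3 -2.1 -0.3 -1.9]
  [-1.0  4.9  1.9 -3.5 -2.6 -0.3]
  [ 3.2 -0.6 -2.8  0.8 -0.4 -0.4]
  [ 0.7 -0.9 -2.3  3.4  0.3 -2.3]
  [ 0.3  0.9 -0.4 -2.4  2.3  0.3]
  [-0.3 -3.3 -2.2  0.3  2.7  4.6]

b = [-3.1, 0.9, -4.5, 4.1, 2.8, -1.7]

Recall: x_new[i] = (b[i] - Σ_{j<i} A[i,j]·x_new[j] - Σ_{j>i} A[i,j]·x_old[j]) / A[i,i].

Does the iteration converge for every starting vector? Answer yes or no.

Write A = D+L+U with D = diag(5.2, 4.9, -2.8, 3.4, 2.3, 4.6).
Gauss-Seidel: T = -(D+L)⁻¹U, row 0 first, T[0,5] = -(-1.9)/(5.2) = +0.3654; later rows by forward substitution.
  T[0,:] = [+0.0000 +0.4423 +0.6346 +0.4038 +0.0577 +0.3654]
  T[1,:] = [+0.0000 +0.0903 -0.2582 +0.7967 +0.5424 +0.1358]
  T[2,:] = [+0.0000 +0.4862 +0.7806 +0.5765 -0.1931 +0.2456]
  T[3,:] = [+0.0000 +0.2617 +0.3290 +0.5178 -0.0872 +0.8033]
  T[4,:] = [+0.0000 +0.2646 +0.4974 +0.2761 -0.3443 +0.6498]
  T[5,:] = [+0.0000 +0.1537 -0.0839 +0.6778 +0.5083 -0.1951]
|roots of det(T-λI)|: 1.5319, 0.9675, 0.3173, 0.0299, 0.0026, 0.0000.
ρ = 1.5319; 1.5319 > 1, so it fails to converge.

no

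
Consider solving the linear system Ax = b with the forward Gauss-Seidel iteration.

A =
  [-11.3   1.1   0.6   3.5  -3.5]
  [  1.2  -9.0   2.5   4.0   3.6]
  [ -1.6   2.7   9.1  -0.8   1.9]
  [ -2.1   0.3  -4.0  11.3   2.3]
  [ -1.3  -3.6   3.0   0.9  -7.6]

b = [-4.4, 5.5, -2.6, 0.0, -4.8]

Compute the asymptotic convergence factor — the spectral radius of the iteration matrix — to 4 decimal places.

0.6100

Diagonal D = diag(-11.3, -9, 9.1, 11.3, -7.6); L, U strict lower/upper.
T_GS = -(D+L)⁻¹U: row 0 first, T[0,3] = -(3.5)/(-11.3) = +0.3097; later rows by forward substitution.
  T[0,:] = [+0.0000, +0.0973, +0.0531, +0.3097, -0.3097]
  T[1,:] = [+0.0000, +0.0130, +0.2849, +0.4857, +0.3587]
  T[2,:] = [+0.0000, +0.0133, -0.0752, -0.0018, -0.3697]
  T[3,:] = [+0.0000, +0.0224, -0.0243, +0.0440, -0.4015]
  T[4,:] = [+0.0000, -0.0149, -0.1766, -0.2785, -0.3104]
|λ(T)| sorted: 0.6100, 0.3227, 0.0229, 0.0184, 0.0000.
ρ(T) = max|λ| = 0.6100; 0.6100 < 1 ⇒ converges.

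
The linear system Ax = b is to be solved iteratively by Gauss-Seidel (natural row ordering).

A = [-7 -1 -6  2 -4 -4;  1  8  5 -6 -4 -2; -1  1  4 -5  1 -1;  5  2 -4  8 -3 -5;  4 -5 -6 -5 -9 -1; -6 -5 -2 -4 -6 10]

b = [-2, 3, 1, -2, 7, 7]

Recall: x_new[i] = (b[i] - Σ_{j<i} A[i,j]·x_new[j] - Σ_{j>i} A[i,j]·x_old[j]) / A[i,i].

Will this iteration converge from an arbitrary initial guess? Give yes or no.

A = D + L + U where D = diag(-7, 8, 4, 8, -9, 10).
GS T = -(D+L)⁻¹U: row 0 first, T[0,4] = -(-4)/(-7) = -0.5714; later rows by forward substitution.
  T[0,:] = [+0.0000 -0.1429 -0.8571 +0.2857 -0.5714 -0.5714]
  T[1,:] = [+0.0000 +0.0179 -0.5179 +0.7143 +0.5714 +0.3214]
  T[2,:] = [+0.0000 -0.0402 -0.0848 +1.1429 -0.5357 +0.0268]
  T[3,:] = [+0.0000 +0.0647 +0.6228 +0.2143 +0.3214 +0.9152]
  T[4,:] = [+0.0000 -0.0826 -0.3827 -1.1508 -0.3929 -1.0699]
  T[5,:] = [+0.0000 -0.1085 -0.7707 +0.1524 -0.2714 -0.4527]
|roots of det(T-λI)|: 1.4564, 0.5977, 0.5977, 0.1337, 0.0401, 0.0000.
spectral radius ρ = 1.4564; 1.4564 > 1, so it fails to converge.

no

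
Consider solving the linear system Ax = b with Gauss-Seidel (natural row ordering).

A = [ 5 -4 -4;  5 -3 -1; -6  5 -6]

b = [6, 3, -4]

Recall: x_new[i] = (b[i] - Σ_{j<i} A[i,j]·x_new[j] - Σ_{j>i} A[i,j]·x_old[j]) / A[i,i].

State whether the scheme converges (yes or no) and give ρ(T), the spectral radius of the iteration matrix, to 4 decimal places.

Diagonal D = diag(5, -3, -6); L, U strict lower/upper.
Gauss-Seidel: T = -(D+L)⁻¹U, row 0 first, T[0,2] = -(-4)/(5) = +0.8000; later rows by forward substitution.
  T[0,:] = [+0.0000 +0.8000 +0.8000]
  T[1,:] = [+0.0000 +1.3333 +1.0000]
  T[2,:] = [+0.0000 +0.3111 +0.0333]
eigenvalue magnitudes: 1.5398, 0.1732, 0.0000.
ρ = 1.5398; 1.5398 > 1 ⇒ diverges.

no, ρ = 1.5398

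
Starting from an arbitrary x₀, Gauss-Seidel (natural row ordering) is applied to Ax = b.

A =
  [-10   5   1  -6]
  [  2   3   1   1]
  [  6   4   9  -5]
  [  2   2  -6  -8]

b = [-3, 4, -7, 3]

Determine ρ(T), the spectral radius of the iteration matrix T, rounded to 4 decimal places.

0.8348

Diagonal D = diag(-10, 3, 9, -8); L, U strict lower/upper.
Gauss-Seidel: T = -(D+L)⁻¹U, row 0 first, T[0,2] = -(1)/(-10) = +0.1000; later rows by forward substitution.
  T[0,:] = [+0.0000 +0.5000 +0.1000 -0.6000]
  T[1,:] = [+0.0000 -0.3333 -0.4000 +0.0667]
  T[2,:] = [+0.0000 -0.1852 +0.1111 +0.9259]
  T[3,:] = [+0.0000 +0.1806 -0.1583 -0.8278]
|roots of det(T-λI)|: 0.8348, 0.1665, 0.1665, 0.0000.
spectral radius ρ = 0.8348; 0.8348 < 1 ⇒ converges.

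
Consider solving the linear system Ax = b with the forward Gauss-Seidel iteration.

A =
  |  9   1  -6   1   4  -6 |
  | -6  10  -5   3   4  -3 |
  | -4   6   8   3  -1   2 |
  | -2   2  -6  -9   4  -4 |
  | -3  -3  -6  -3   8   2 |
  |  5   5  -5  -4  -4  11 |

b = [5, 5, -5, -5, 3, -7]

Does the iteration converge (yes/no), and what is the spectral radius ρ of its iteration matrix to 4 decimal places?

Diagonal D = diag(9, 10, 8, -9, 8, 11); L, U strict lower/upper.
GS T = -(D+L)⁻¹U: row 0 first, T[0,1] = -(1)/(9) = -0.1111; later rows by forward substitution.
  T[0,:] = [+0.0000 -0.1111 +0.6667 -0.1111 -0.4444 +0.6667]
  T[1,:] = [+0.0000 -0.0667 +0.9000 -0.3667 -0.6667 +0.7000]
  T[2,:] = [+0.0000 -0.0056 -0.3417 -0.1556 +0.4028 -0.4417]
  T[3,:] = [+0.0000 +0.0136 +0.2796 +0.0469 +0.1265 -0.1426]
  T[4,:] = [+0.0000 -0.0657 +0.4361 -0.2782 -0.0671 -0.1222]
  T[5,:] = [+0.0000 +0.0593 -0.6072 +0.0623 +0.7097 -0.9183]
eigenvalue magnitudes: 1.3457, 0.3074, 0.3074, 0.1585, 0.0522, 0.0000.
spectral radius ρ = 1.3457; 1.3457 > 1, so it fails to converge.

no, ρ = 1.3457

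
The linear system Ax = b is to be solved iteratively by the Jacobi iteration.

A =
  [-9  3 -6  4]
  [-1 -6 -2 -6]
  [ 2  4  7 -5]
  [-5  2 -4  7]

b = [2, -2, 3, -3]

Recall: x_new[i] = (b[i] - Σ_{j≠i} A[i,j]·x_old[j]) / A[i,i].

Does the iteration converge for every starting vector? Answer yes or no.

Diagonal D = diag(-9, -6, 7, 7); L, U strict lower/upper.
Jacobi T = -D⁻¹(L+U): T[1,2] = -(-2)/(-6) = -0.3333; T[1,1] = 0.
  T[0,:] = [+0.0000, +0.3333, -0.6667, +0.4444]
  T[1,:] = [-0.1667, +0.0000, -0.3333, -1.0000]
  T[2,:] = [-0.2857, -0.5714, +0.0000, +0.7143]
  T[3,:] = [+0.7143, -0.2857, +0.5714, +0.0000]
moduli |λ_i(T)| = 1.1303, 0.8384, 0.8384, 0.4748.
spectral radius ρ = 1.1303; 1.1303 > 1: divergent.

no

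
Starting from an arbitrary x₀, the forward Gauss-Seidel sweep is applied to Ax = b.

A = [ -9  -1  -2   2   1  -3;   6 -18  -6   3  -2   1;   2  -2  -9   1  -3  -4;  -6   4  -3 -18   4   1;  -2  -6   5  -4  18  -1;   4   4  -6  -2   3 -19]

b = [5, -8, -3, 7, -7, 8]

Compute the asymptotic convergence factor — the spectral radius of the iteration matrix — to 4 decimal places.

0.5282

Let D = diag(-9, -18, -9, -18, 18, -19); L, U the strict triangles.
Gauss-Seidel: T = -(D+L)⁻¹U, row 0 first, T[0,4] = -(1)/(-9) = +0.1111; later rows by forward substitution.
  T[0,:] = [+0.0000  -0.1111  -0.2222  +0.2222  +0.1111  -0.3333]
  T[1,:] = [+0.0000  -0.0370  -0.4074  +0.2407  -0.0741  -0.0556]
  T[2,:] = [+0.0000  -0.0165  +0.0412  +0.1070  -0.2922  -0.5062]
  T[3,:] = [+0.0000  +0.0316  -0.0233  -0.0384  +0.2174  +0.2387]
  T[4,:] = [+0.0000  -0.0131  -0.1771  +0.0667  +0.1171  +0.1936]
  T[5,:] = [+0.0000  -0.0314  -0.1711  +0.0782  +0.0957  +0.0834]
|roots of det(T-λI)|: 0.5282, 0.3921, 0.0403, 0.0403, 0.0318, 0.0000.
ρ = 0.5282; 0.5282 < 1 ⇒ converges.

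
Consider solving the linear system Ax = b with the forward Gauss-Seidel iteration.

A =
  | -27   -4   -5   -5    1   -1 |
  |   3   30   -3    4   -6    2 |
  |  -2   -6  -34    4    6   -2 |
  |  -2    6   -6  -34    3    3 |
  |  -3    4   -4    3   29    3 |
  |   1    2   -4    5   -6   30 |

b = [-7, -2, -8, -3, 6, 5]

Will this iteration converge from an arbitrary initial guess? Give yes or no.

yes

Split A = D + L + U, D = diag(-27, 30, -34, -34, 29, 30).
T_GS = -(D+L)⁻¹U: row 0 first, T[0,2] = -(-5)/(-27) = -0.1852; later rows by forward substitution.
  T[0,:] = [+0.0000  -0.1481  -0.1852  -0.1852  +0.0370  -0.0370]
  T[1,:] = [+0.0000  +0.0148  +0.1185  -0.1148  +0.1963  -0.0630]
  T[2,:] = [+0.0000  +0.0061  -0.0100  +0.1488  +0.1397  -0.0455]
  T[3,:] = [+0.0000  +0.0103  +0.0336  -0.0356  +0.0961  +0.0873]
  T[4,:] = [+0.0000  -0.0176  -0.0404  +0.0209  -0.0139  -0.1139]
  T[5,:] = [+0.0000  -0.0005  -0.0167  +0.0438  -0.0145  -0.0380]
eigenvalue magnitudes: 0.1503, 0.0907, 0.0907, 0.0207, 0.0207, 0.0000.
spectral radius ρ = 0.1503; 0.1503 < 1, so it converges for any x₀.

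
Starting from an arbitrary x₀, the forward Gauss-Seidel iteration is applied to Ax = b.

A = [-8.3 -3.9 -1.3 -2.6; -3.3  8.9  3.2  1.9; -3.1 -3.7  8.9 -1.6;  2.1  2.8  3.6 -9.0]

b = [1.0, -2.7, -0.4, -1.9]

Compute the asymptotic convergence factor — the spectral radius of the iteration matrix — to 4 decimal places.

0.7036

Let D = diag(-8.3, 8.9, 8.9, -9); L, U the strict triangles.
GS T = -(D+L)⁻¹U: row 0 first, T[0,3] = -(-2.6)/(-8.3) = -0.3133; later rows by forward substitution.
  T[0,:] = [+0.0000 -0.4699 -0.1566 -0.3133]
  T[1,:] = [+0.0000 -0.1742 -0.4176 -0.3296]
  T[2,:] = [+0.0000 -0.2361 -0.2282 -0.0664]
  T[3,:] = [+0.0000 -0.2583 -0.2577 -0.2022]
eigenvalue magnitudes: 0.7036, 0.1614, 0.0624, 0.0000.
ρ(T) = max|λ| = 0.7036; 0.7036 < 1 ⇒ converges.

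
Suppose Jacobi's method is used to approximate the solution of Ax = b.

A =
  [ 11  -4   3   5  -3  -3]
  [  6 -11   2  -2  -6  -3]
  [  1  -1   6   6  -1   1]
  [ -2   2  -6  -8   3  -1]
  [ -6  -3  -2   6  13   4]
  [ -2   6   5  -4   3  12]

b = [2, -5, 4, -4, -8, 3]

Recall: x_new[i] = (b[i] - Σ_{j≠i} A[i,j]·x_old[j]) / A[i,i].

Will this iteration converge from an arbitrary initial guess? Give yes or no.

no

Diagonal D = diag(11, -11, 6, -8, 13, 12); L, U strict lower/upper.
T_J = -D⁻¹(L+U): T[5,0] = -(-2)/(12) = +0.1667; T[5,5] = 0.
  T[0,:] = [+0.0000  +0.3636  -0.2727  -0.4545  +0.2727  +0.2727]
  T[1,:] = [+0.5455  +0.0000  +0.1818  -0.1818  -0.5455  -0.2727]
  T[2,:] = [-0.1667  +0.1667  +0.0000  -1.0000  +0.1667  -0.1667]
  T[3,:] = [-0.2500  +0.2500  -0.7500  +0.0000  +0.3750  -0.1250]
  T[4,:] = [+0.4615  +0.2308  +0.1538  -0.4615  +0.0000  -0.3077]
  T[5,:] = [+0.1667  -0.5000  -0.4167  +0.3333  -0.2500  +0.0000]
|λ(T)| sorted: 1.1451, 0.7245, 0.6922, 0.5697, 0.5697, 0.2587.
ρ(T) = max|λ| = 1.1451; 1.1451 > 1 ⇒ diverges.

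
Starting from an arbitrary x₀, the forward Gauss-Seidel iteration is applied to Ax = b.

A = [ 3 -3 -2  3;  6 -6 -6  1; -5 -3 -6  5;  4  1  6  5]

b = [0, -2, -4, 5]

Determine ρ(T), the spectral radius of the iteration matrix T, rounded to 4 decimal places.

1.4768

Split A = D + L + U, D = diag(3, -6, -6, 5).
GS T = -(D+L)⁻¹U: row 0 first, T[0,1] = -(-3)/(3) = +1.0000; later rows by forward substitution.
  T[0,:] = [+0.0000 +1.0000 +0.6667 -1.0000]
  T[1,:] = [+0.0000 +1.0000 -0.3333 -0.8333]
  T[2,:] = [+0.0000 -1.3333 -0.3889 +2.0833]
  T[3,:] = [+0.0000 +0.6000 -0.0000 -1.5333]
|eigenvalues of T|: 1.4768, 1.0041, 0.4496, 0.0000.
ρ = 1.4768; 1.4768 > 1, so it fails to converge.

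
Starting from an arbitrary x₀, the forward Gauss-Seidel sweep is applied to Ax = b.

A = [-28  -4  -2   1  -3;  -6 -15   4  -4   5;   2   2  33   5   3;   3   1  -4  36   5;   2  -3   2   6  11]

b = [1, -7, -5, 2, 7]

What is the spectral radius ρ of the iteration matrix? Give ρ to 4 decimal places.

0.2999

Let D = diag(-28, -15, 33, 36, 11); L, U the strict triangles.
T_GS = -(D+L)⁻¹U: row 0 first, T[0,4] = -(-3)/(-28) = -0.1071; later rows by forward substitution.
  T[0,:] = [+0.0000, -0.1429, -0.0714, +0.0357, -0.1071]
  T[1,:] = [+0.0000, +0.0571, +0.2952, -0.2810, +0.3762]
  T[2,:] = [+0.0000, +0.0052, -0.0136, -0.1367, -0.1072]
  T[3,:] = [+0.0000, +0.0109, -0.0038, -0.0104, -0.1523]
  T[4,:] = [+0.0000, +0.0347, +0.0980, -0.0526, +0.2247]
moduli |λ_i(T)| = 0.2999, 0.0986, 0.0986, 0.0500, 0.0000.
ρ = 0.2999; 0.2999 < 1, so it converges for any x₀.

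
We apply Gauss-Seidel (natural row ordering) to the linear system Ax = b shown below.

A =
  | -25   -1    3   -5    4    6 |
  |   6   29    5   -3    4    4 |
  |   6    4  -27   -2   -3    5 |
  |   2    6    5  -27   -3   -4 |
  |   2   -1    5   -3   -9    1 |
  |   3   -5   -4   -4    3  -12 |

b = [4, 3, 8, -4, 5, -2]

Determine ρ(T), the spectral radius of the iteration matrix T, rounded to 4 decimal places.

0.5179

Let D = diag(-25, 29, -27, -27, -9, -12); L, U the strict triangles.
Gauss-Seidel: T = -(D+L)⁻¹U, row 0 first, T[0,2] = -(3)/(-25) = +0.1200; later rows by forward substitution.
  T[0,:] = [+0.0000, -0.0400, +0.1200, -0.2000, +0.1600, +0.2400]
  T[1,:] = [+0.0000, +0.0083, -0.1972, +0.1448, -0.1710, -0.1876]
  T[2,:] = [+0.0000, -0.0077, -0.0026, -0.0971, -0.1009, +0.2107]
  T[3,:] = [+0.0000, -0.0025, -0.0354, -0.0006, -0.1560, -0.1330]
  T[4,:] = [+0.0000, -0.0132, +0.0590, -0.1143, +0.0505, +0.3467]
  T[5,:] = [+0.0000, -0.0134, +0.1396, -0.1064, +0.2095, +0.1989]
|λ(T)| sorted: 0.5179, 0.2216, 0.0244, 0.0244, 0.0230, 0.0000.
ρ = 0.5179; 0.5179 < 1, so it converges for any x₀.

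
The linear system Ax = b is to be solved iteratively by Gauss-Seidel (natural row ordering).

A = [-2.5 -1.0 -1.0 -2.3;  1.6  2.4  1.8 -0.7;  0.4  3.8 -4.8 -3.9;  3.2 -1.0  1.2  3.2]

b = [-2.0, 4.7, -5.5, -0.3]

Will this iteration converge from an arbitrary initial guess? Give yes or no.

no

A = D + L + U where D = diag(-2.5, 2.4, -4.8, 3.2).
T_GS = -(D+L)⁻¹U: row 0 first, T[0,2] = -(-1)/(-2.5) = -0.4000; later rows by forward substitution.
  T[0,:] = [+0.0000  -0.4000  -0.4000  -0.9200]
  T[1,:] = [+0.0000  +0.2667  -0.4833  +0.9050]
  T[2,:] = [+0.0000  +0.1778  -0.4160  -0.1727]
  T[3,:] = [+0.0000  +0.4167  +0.4049  +1.2676]
|λ(T)| sorted: 1.5545, 0.3960, 0.3960, 0.0000.
ρ(T) = max|λ| = 1.5545; 1.5545 > 1 ⇒ diverges.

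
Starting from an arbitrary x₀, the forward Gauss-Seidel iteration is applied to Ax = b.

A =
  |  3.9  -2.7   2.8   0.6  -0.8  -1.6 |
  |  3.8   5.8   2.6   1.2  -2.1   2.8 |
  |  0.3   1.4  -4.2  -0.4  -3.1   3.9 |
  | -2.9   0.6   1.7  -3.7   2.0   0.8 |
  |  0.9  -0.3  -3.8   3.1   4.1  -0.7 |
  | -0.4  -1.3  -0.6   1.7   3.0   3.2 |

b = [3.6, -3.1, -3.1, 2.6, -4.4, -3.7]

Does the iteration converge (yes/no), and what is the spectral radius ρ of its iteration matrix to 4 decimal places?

no, ρ = 1.4508

Write A = D+L+U with D = diag(3.9, 5.8, -4.2, -3.7, 4.1, 3.2).
Gauss-Seidel: T = -(D+L)⁻¹U, row 0 first, T[0,3] = -(0.6)/(3.9) = -0.1538; later rows by forward substitution.
  T[0,:] = [+0.0000 +0.6923 -0.7179 -0.1538 +0.2051 +0.4103]
  T[1,:] = [+0.0000 -0.4536 +0.0221 -0.1061 +0.2277 -0.7515]
  T[2,:] = [+0.0000 -0.1017 -0.0439 -0.1416 -0.6476 +0.7074]
  T[3,:] = [+0.0000 -0.6629 +0.5461 +0.0383 +0.1192 +0.0978]
  T[4,:] = [+0.0000 +0.2218 -0.2944 -0.1342 -0.7186 +0.6073]
  T[5,:] = [+0.0000 +0.0275 -0.1031 +0.0166 +0.6071 -0.7427]
|λ(T)| sorted: 1.4508, 0.5300, 0.2511, 0.2511, 0.0070, 0.0000.
spectral radius ρ = 1.4508; 1.4508 > 1, so it fails to converge.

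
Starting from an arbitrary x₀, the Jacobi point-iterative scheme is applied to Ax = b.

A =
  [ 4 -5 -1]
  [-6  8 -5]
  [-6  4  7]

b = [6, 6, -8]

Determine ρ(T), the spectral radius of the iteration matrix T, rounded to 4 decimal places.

Split A = D + L + U, D = diag(4, 8, 7).
Jacobi: T = -D⁻¹(L+U), T[1,2] = -(-5)/(8) = +0.6250; T[1,1] = 0.
  T[0,:] = [+0.0000  +1.2500  +0.2500]
  T[1,:] = [+0.7500  +0.0000  +0.6250]
  T[2,:] = [+0.8571  -0.5714  +0.0000]
|λ(T)| sorted: 1.1357, 0.7038, 0.7038.
ρ = 1.1357; 1.1357 > 1 ⇒ diverges.

1.1357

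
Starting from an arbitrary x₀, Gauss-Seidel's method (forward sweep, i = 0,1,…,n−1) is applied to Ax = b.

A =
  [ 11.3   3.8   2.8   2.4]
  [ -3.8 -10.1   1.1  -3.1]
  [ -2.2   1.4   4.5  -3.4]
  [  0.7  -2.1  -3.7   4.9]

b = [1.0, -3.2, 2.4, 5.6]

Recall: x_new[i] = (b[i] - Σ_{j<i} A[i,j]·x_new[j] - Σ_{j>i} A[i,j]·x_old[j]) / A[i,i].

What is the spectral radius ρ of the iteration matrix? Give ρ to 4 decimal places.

Split A = D + L + U, D = diag(11.3, -10.1, 4.5, 4.9).
GS T = -(D+L)⁻¹U: row 0 first, T[0,1] = -(3.8)/(11.3) = -0.3363; later rows by forward substitution.
  T[0,:] = [+0.0000, -0.3363, -0.2478, -0.2124]
  T[1,:] = [+0.0000, +0.1265, +0.2021, -0.2270]
  T[2,:] = [+0.0000, -0.2038, -0.1840, +0.7223]
  T[3,:] = [+0.0000, -0.0516, -0.0169, +0.4785]
|roots of det(T-λI)|: 0.4595, 0.0928, 0.0928, 0.0000.
ρ(T) = max|λ| = 0.4595; 0.4595 < 1 ⇒ converges.

0.4595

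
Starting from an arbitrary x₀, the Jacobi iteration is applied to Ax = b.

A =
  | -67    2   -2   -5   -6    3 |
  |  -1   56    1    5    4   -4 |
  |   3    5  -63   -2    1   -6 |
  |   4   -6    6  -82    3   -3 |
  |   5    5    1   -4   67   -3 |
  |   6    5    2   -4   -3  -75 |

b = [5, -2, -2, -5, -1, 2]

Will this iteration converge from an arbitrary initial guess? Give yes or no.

Let D = diag(-67, 56, -63, -82, 67, -75); L, U the strict triangles.
Jacobi: T = -D⁻¹(L+U), T[2,1] = -(5)/(-63) = +0.0794; T[2,2] = 0.
  T[0,:] = [+0.0000  +0.0299  -0.0299  -0.0746  -0.0896  +0.0448]
  T[1,:] = [+0.0179  +0.0000  -0.0179  -0.0893  -0.0714  +0.0714]
  T[2,:] = [+0.0476  +0.0794  +0.0000  -0.0317  +0.0159  -0.0952]
  T[3,:] = [+0.0488  -0.0732  +0.0732  +0.0000  +0.0366  -0.0366]
  T[4,:] = [-0.0746  -0.0746  -0.0149  +0.0597  +0.0000  +0.0448]
  T[5,:] = [+0.0800  +0.0667  +0.0267  -0.0533  -0.0400  +0.0000]
|roots of det(T-λI)|: 0.1816, 0.1037, 0.0716, 0.0716, 0.0441, 0.0031.
spectral radius ρ = 0.1816; 0.1816 < 1 ⇒ converges.

yes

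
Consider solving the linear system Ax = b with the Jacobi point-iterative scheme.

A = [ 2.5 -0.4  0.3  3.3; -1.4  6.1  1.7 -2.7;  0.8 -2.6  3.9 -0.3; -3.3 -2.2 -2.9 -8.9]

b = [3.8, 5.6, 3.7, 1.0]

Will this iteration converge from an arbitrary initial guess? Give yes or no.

A = D + L + U where D = diag(2.5, 6.1, 3.9, -8.9).
Jacobi T = -D⁻¹(L+U): T[0,2] = -(0.3)/(2.5) = -0.1200; T[0,0] = 0.
  T[0,:] = [+0.0000 +0.1600 -0.1200 -1.3200]
  T[1,:] = [+0.2295 +0.0000 -0.2787 +0.4426]
  T[2,:] = [-0.2051 +0.6667 +0.0000 +0.0769]
  T[3,:] = [-0.3708 -0.2472 -0.3258 +0.0000]
|eigenvalues of T|: 0.8277, 0.6789, 0.5946, 0.5946.
ρ(T) = max|λ| = 0.8277; 0.8277 < 1 ⇒ converges.

yes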